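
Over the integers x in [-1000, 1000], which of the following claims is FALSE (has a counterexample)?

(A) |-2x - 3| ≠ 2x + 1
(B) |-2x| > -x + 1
(A) Over all integers in [-1000, 1000], LHS − RHS is always positive; it is smallest at x = 0, where it equals 2:
x = 0: LHS = |-2·0 - 3| = |-3| = 3, RHS = 2·0 + 1 = 1; 3 ≠ 1 — holds
At the ends of the range:
x = -1000: LHS = |-2·(-1000) - 3| = |1997| = 1997, RHS = 2·(-1000) + 1 = -1999; 1997 ≠ -1999 — holds
x = 1000: LHS = |-2·1000 - 3| = |-2003| = 2003, RHS = 2·1000 + 1 = 2001; 2003 ≠ 2001 — holds
Hence LHS − RHS is never 0, i.e. the two sides are never equal, so the relation holds for every integer in [-1000, 1000].

(B) x = 0: LHS = |-2·0| = |0| = 0, RHS = -0 + 1 = 1; 0 > 1 — FAILS

Only (B) has a counterexample.

Answer: B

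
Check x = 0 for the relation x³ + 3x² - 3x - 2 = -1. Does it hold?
x = 0: LHS = 0³ + 3·0² - 3·0 - 2 = -2; -2 = -1 — FAILS

The relation fails at x = 0, so x = 0 is a counterexample.

Answer: No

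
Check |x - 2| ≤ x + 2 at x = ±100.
x = 100: LHS = |100 - 2| = |98| = 98, RHS = 100 + 2 = 102; 98 ≤ 102 — holds
x = -100: LHS = |(-100) - 2| = |-102| = 102, RHS = (-100) + 2 = -98; 102 ≤ -98 — FAILS

Answer: Partially: holds for x = 100, fails for x = -100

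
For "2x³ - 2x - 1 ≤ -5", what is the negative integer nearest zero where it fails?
Testing negative integers from -1 downward:
x = -1: LHS = 2·(-1)³ - 2·(-1) - 1 = -1; -1 ≤ -5 — FAILS  ← closest negative counterexample to 0

Answer: x = -1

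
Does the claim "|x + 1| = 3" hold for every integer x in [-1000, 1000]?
The claim fails at x = 0:
x = 0: LHS = |0 + 1| = |1| = 1; 1 = 3 — FAILS

Because a single integer refutes it, the statement is false.

Answer: False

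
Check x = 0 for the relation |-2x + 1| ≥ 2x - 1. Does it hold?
x = 0: LHS = |-2·0 + 1| = |1| = 1, RHS = 2·0 - 1 = -1; 1 ≥ -1 — holds

The relation is satisfied at x = 0.

Answer: Yes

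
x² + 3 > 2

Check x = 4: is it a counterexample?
Substitute x = 4 into the relation:
x = 4: LHS = 4² + 3 = 19; 19 > 2 — holds

The relation holds at x = 4, so it is not a counterexample.

Answer: No, x = 4 is not a counterexample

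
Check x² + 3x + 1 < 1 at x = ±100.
x = 100: LHS = 100² + 3·100 + 1 = 10301; 10301 < 1 — FAILS
x = -100: LHS = (-100)² + 3·(-100) + 1 = 9701; 9701 < 1 — FAILS

Answer: No, fails for both x = 100 and x = -100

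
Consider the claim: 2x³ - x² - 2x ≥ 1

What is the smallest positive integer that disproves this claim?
Testing positive integers:
x = 1: LHS = 2·1³ - 1² - 2·1 = -1; -1 ≥ 1 — FAILS  ← smallest positive counterexample

Answer: x = 1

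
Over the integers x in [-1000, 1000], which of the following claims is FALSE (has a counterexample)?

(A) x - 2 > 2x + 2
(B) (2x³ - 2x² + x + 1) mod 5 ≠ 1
(A) x = 0: LHS = 0 - 2 = -2, RHS = 2·0 + 2 = 2; -2 > 2 — FAILS
(B) x = 0: LHS = (2·0³ - 2·0² + 0 + 1) mod 5 = 1 mod 5 = 1; 1 ≠ 1 — FAILS

Answer: Both A and B are false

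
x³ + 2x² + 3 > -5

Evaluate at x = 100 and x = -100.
x = 100: LHS = 100³ + 2·100² + 3 = 1020003; 1020003 > -5 — holds
x = -100: LHS = (-100)³ + 2·(-100)² + 3 = -979997; -979997 > -5 — FAILS

Answer: Partially: holds for x = 100, fails for x = -100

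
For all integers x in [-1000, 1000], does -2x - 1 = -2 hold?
The claim fails at x = 0:
x = 0: LHS = -2·0 - 1 = -1; -1 = -2 — FAILS

Because a single integer refutes it, the statement is false.

Answer: False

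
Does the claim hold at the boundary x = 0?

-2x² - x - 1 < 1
x = 0: LHS = -2·0² - 0 - 1 = -1; -1 < 1 — holds

The relation is satisfied at x = 0.

Answer: Yes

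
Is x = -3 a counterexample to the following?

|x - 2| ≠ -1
Substitute x = -3 into the relation:
x = -3: LHS = |(-3) - 2| = |-5| = 5; 5 ≠ -1 — holds

The relation holds at x = -3, so it is not a counterexample.

Answer: No, x = -3 is not a counterexample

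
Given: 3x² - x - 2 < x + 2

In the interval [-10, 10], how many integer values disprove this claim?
Counterexamples in [-10, 10]: {-10, -9, -8, -7, -6, -5, -4, -3, -2, -1, 2, 3, 4, 5, 6, 7, 8, 9, 10}.

Counting them gives 19 values.

Answer: 19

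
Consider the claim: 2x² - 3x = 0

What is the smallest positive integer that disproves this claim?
Testing positive integers:
x = 1: LHS = 2·1² - 3·1 = -1; -1 = 0 — FAILS  ← smallest positive counterexample

Answer: x = 1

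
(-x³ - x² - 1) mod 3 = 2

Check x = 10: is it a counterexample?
Substitute x = 10 into the relation:
x = 10: LHS = (-10³ - 10² - 1) mod 3 = (-1101) mod 3 = 0; 0 = 2 — FAILS

Since the claim fails at x = 10, this value is a counterexample.

Answer: Yes, x = 10 is a counterexample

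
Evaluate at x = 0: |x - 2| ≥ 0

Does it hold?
x = 0: LHS = |0 - 2| = |-2| = 2; 2 ≥ 0 — holds

The relation is satisfied at x = 0.

Answer: Yes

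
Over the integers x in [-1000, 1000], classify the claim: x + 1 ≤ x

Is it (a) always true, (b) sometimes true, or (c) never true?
Over all integers in [-1000, 1000], LHS − RHS is smallest at x = 0, where it equals 1:
x = 0: LHS = 0 + 1 = 1; 1 ≤ 0 — FAILS
At the ends of the range:
x = -1000: LHS = (-1000) + 1 = -999; -999 ≤ -1000 — FAILS
x = 1000: LHS = 1000 + 1 = 1001; 1001 ≤ 1000 — FAILS
Hence LHS − RHS is never zero or negative, i.e. LHS > RHS throughout, so the claimed relation (≤) fails for every integer in [-1000, 1000].

No integer in the range satisfies it.

Answer: Never true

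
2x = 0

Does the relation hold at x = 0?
x = 0: LHS = 2·0 = 0; 0 = 0 — holds

The relation is satisfied at x = 0.

Answer: Yes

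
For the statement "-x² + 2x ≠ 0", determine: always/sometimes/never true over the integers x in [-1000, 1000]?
Holds at x = 1: LHS = -1² + 2·1 = 1; 1 ≠ 0 — holds
Fails at x = 0: LHS = -0² + 2·0 = 0; 0 ≠ 0 — FAILS
It is satisfied by some integers in the range but not all.

Answer: Sometimes true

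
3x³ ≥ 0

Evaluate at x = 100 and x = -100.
x = 100: LHS = 3·100³ = 3000000; 3000000 ≥ 0 — holds
x = -100: LHS = 3·(-100)³ = -3000000; -3000000 ≥ 0 — FAILS

Answer: Partially: holds for x = 100, fails for x = -100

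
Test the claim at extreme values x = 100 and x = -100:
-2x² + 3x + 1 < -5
x = 100: LHS = -2·100² + 3·100 + 1 = -19699; -19699 < -5 — holds
x = -100: LHS = -2·(-100)² + 3·(-100) + 1 = -20299; -20299 < -5 — holds

Answer: Yes, holds for both x = 100 and x = -100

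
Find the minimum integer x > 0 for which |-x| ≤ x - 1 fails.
Testing positive integers:
x = 1: LHS = |-1| = 1, RHS = 1 - 1 = 0; 1 ≤ 0 — FAILS  ← smallest positive counterexample

Answer: x = 1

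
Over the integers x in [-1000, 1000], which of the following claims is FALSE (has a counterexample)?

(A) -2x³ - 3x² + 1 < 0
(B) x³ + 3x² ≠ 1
(A) x = 0: LHS = -2·0³ - 3·0² + 1 = 1; 1 < 0 — FAILS

(B) Track d = LHS − RHS over the integers in [-1000, 1000]. Equality would need d = 0, but d changes sign only between consecutive integers, jumping over 0:
x = -3: LHS = (-3)³ + 3·(-3)² = 0; 0 ≠ 1 — holds  (d = -1)
x = -2: LHS = (-2)³ + 3·(-2)² = 4; 4 ≠ 1 — holds  (d = 3)
x = -1: LHS = (-1)³ + 3·(-1)² = 2; 2 ≠ 1 — holds  (d = 1)
x = 0: LHS = 0³ + 3·0² = 0; 0 ≠ 1 — holds  (d = -1)
x = 0: LHS = 0³ + 3·0² = 0; 0 ≠ 1 — holds  (d = -1)
x = 1: LHS = 1³ + 3·1² = 4; 4 ≠ 1 — holds  (d = 3)
Away from these crossings d keeps a constant sign, and checking every integer in [-1000, 1000] confirms d ≠ 0 throughout. Hence the two sides are never equal, so the relation holds for every integer in [-1000, 1000].

Only (A) has a counterexample.

Answer: A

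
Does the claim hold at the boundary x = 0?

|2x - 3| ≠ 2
x = 0: LHS = |2·0 - 3| = |-3| = 3; 3 ≠ 2 — holds

The relation is satisfied at x = 0.

Answer: Yes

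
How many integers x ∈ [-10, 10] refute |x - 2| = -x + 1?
Counterexamples in [-10, 10]: {-10, -9, -8, -7, -6, -5, -4, -3, -2, -1, 0, 1, 2, 3, 4, 5, 6, 7, 8, 9, 10}.

Counting them gives 21 values.

Answer: 21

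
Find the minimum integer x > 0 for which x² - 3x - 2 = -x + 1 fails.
Testing positive integers:
x = 1: LHS = 1² - 3·1 - 2 = -4, RHS = -1 + 1 = 0; -4 = 0 — FAILS  ← smallest positive counterexample

Answer: x = 1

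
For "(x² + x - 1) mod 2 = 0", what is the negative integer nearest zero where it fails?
Testing negative integers from -1 downward:
x = -1: LHS = ((-1)² + (-1) - 1) mod 2 = (-1) mod 2 = 1; 1 = 0 — FAILS  ← closest negative counterexample to 0

Answer: x = -1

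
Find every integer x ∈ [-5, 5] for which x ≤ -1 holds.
Holds for: {-5, -4, -3, -2, -1}
Fails for: {0, 1, 2, 3, 4, 5}

Answer: {-5, -4, -3, -2, -1}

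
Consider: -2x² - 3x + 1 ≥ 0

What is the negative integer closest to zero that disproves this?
Testing negative integers from -1 downward:
x = -1: LHS = -2·(-1)² - 3·(-1) + 1 = 2; 2 ≥ 0 — holds
x = -2: LHS = -2·(-2)² - 3·(-2) + 1 = -1; -1 ≥ 0 — FAILS  ← closest negative counterexample to 0

Answer: x = -2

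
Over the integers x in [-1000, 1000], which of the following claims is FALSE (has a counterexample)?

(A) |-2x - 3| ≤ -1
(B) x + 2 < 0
(A) x = 0: LHS = |-2·0 - 3| = |-3| = 3; 3 ≤ -1 — FAILS
(B) x = 0: LHS = 0 + 2 = 2; 2 < 0 — FAILS

Answer: Both A and B are false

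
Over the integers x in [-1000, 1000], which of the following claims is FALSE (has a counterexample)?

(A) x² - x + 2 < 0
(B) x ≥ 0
(A) x = 0: LHS = 0² - 0 + 2 = 2; 2 < 0 — FAILS
(B) x = -1: -1 ≥ 0 — FAILS

Answer: Both A and B are false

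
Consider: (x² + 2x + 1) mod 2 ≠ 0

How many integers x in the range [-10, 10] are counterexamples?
Counterexamples in [-10, 10]: {-9, -7, -5, -3, -1, 1, 3, 5, 7, 9}.

Counting them gives 10 values.

Answer: 10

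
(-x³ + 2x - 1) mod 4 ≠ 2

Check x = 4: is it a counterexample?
Substitute x = 4 into the relation:
x = 4: LHS = (-4³ + 2·4 - 1) mod 4 = (-57) mod 4 = 3; 3 ≠ 2 — holds

The claim holds here, so x = 4 is not a counterexample. (A counterexample exists elsewhere, e.g. x = -1.)

Answer: No, x = 4 is not a counterexample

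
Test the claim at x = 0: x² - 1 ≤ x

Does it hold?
x = 0: LHS = 0² - 1 = -1; -1 ≤ 0 — holds

The relation is satisfied at x = 0.

Answer: Yes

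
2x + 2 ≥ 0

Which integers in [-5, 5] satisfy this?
Holds for: {-1, 0, 1, 2, 3, 4, 5}
Fails for: {-5, -4, -3, -2}

Answer: {-1, 0, 1, 2, 3, 4, 5}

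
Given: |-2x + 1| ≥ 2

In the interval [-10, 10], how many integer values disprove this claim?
Counterexamples in [-10, 10]: {0, 1}.

Counting them gives 2 values.

Answer: 2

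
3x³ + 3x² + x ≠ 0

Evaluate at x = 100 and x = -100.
x = 100: LHS = 3·100³ + 3·100² + 100 = 3030100; 3030100 ≠ 0 — holds
x = -100: LHS = 3·(-100)³ + 3·(-100)² + (-100) = -2970100; -2970100 ≠ 0 — holds

Answer: Yes, holds for both x = 100 and x = -100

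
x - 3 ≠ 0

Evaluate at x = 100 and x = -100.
x = 100: LHS = 100 - 3 = 97; 97 ≠ 0 — holds
x = -100: LHS = (-100) - 3 = -103; -103 ≠ 0 — holds

Answer: Yes, holds for both x = 100 and x = -100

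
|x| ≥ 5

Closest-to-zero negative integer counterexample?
Testing negative integers from -1 downward:
x = -1: LHS = |-1| = 1; 1 ≥ 5 — FAILS  ← closest negative counterexample to 0

Answer: x = -1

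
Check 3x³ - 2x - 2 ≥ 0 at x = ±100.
x = 100: LHS = 3·100³ - 2·100 - 2 = 2999798; 2999798 ≥ 0 — holds
x = -100: LHS = 3·(-100)³ - 2·(-100) - 2 = -2999802; -2999802 ≥ 0 — FAILS

Answer: Partially: holds for x = 100, fails for x = -100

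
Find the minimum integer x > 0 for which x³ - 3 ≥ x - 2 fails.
Testing positive integers:
x = 1: LHS = 1³ - 3 = -2, RHS = 1 - 2 = -1; -2 ≥ -1 — FAILS  ← smallest positive counterexample

Answer: x = 1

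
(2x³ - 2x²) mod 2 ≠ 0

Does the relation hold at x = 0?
x = 0: LHS = (2·0³ - 2·0²) mod 2 = 0 mod 2 = 0; 0 ≠ 0 — FAILS

The relation fails at x = 0, so x = 0 is a counterexample.

Answer: No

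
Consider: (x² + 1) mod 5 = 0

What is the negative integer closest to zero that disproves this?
Testing negative integers from -1 downward:
x = -1: LHS = ((-1)² + 1) mod 5 = 2 mod 5 = 2; 2 = 0 — FAILS  ← closest negative counterexample to 0

Answer: x = -1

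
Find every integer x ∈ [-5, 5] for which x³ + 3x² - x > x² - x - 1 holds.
Holds for: {-2, -1, 0, 1, 2, 3, 4, 5}
Fails for: {-5, -4, -3}

Answer: {-2, -1, 0, 1, 2, 3, 4, 5}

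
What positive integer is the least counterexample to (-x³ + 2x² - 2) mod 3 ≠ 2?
Testing positive integers:
x = 1: LHS = (-1³ + 2·1² - 2) mod 3 = (-1) mod 3 = 2; 2 ≠ 2 — FAILS  ← smallest positive counterexample

Answer: x = 1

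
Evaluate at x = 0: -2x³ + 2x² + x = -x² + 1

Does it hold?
x = 0: LHS = -2·0³ + 2·0² + 0 = 0, RHS = -0² + 1 = 1; 0 = 1 — FAILS

The relation fails at x = 0, so x = 0 is a counterexample.

Answer: No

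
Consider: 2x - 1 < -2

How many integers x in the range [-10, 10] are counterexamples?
Counterexamples in [-10, 10]: {0, 1, 2, 3, 4, 5, 6, 7, 8, 9, 10}.

Counting them gives 11 values.

Answer: 11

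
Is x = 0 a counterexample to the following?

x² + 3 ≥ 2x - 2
Substitute x = 0 into the relation:
x = 0: LHS = 0² + 3 = 3, RHS = 2·0 - 2 = -2; 3 ≥ -2 — holds

The relation holds at x = 0, so it is not a counterexample.

Answer: No, x = 0 is not a counterexample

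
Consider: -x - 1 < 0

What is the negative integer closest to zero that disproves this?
Testing negative integers from -1 downward:
x = -1: LHS = -(-1) - 1 = 0; 0 < 0 — FAILS  ← closest negative counterexample to 0

Answer: x = -1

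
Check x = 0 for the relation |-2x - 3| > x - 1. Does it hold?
x = 0: LHS = |-2·0 - 3| = |-3| = 3, RHS = 0 - 1 = -1; 3 > -1 — holds

The relation is satisfied at x = 0.

Answer: Yes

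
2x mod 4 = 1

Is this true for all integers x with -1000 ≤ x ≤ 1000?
The claim fails at x = 0:
x = 0: LHS = (2·0) mod 4 = 0 mod 4 = 0; 0 = 1 — FAILS

Because a single integer refutes it, the statement is false.

Answer: False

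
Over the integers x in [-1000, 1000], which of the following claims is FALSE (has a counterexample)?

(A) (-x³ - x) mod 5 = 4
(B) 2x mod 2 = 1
(A) x = 0: LHS = (-0³ - 0) mod 5 = 0 mod 5 = 0; 0 = 4 — FAILS
(B) x = 0: LHS = (2·0) mod 2 = 0 mod 2 = 0; 0 = 1 — FAILS

Answer: Both A and B are false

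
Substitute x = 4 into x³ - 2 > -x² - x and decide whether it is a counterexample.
Substitute x = 4 into the relation:
x = 4: LHS = 4³ - 2 = 62, RHS = -4² - 4 = -20; 62 > -20 — holds

The claim holds here, so x = 4 is not a counterexample. (A counterexample exists elsewhere, e.g. x = 0.)

Answer: No, x = 4 is not a counterexample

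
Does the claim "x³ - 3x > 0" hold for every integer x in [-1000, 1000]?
The claim fails at x = 0:
x = 0: LHS = 0³ - 3·0 = 0; 0 > 0 — FAILS

Because a single integer refutes it, the statement is false.

Answer: False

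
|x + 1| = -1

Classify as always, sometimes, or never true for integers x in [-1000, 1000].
An absolute value is never negative, so the left side is ≥ 0 for every x, while the right side is -1. Tightest case in [-1000, 1000] is x = -1:
x = -1: LHS = |(-1) + 1| = |0| = 0; 0 = -1 — FAILS
Hence LHS − RHS is never 0, i.e. the two sides are never equal, so the claimed relation (=) fails for every integer in [-1000, 1000].

No integer in the range satisfies it.

Answer: Never true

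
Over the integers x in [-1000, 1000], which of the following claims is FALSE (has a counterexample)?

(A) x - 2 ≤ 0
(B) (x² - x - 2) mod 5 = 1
(A) x = 3: LHS = 3 - 2 = 1; 1 ≤ 0 — FAILS
(B) x = 0: LHS = (0² - 0 - 2) mod 5 = (-2) mod 5 = 3; 3 = 1 — FAILS

Answer: Both A and B are false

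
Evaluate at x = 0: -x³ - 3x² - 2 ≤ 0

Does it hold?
x = 0: LHS = -0³ - 3·0² - 2 = -2; -2 ≤ 0 — holds

The relation is satisfied at x = 0.

Answer: Yes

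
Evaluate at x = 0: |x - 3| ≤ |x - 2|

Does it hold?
x = 0: LHS = |0 - 3| = |-3| = 3, RHS = |0 - 2| = |-2| = 2; 3 ≤ 2 — FAILS

The relation fails at x = 0, so x = 0 is a counterexample.

Answer: No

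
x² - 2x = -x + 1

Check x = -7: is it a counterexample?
Substitute x = -7 into the relation:
x = -7: LHS = (-7)² - 2·(-7) = 63, RHS = -(-7) + 1 = 8; 63 = 8 — FAILS

Since the claim fails at x = -7, this value is a counterexample.

Answer: Yes, x = -7 is a counterexample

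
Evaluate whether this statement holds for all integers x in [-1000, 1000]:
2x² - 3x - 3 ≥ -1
The claim fails at x = 0:
x = 0: LHS = 2·0² - 3·0 - 3 = -3; -3 ≥ -1 — FAILS

Because a single integer refutes it, the statement is false.

Answer: False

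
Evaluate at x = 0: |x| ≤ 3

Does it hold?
x = 0: LHS = |0| = 0; 0 ≤ 3 — holds

The relation is satisfied at x = 0.

Answer: Yes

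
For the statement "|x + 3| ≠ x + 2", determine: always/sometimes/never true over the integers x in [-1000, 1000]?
Over all integers in [-1000, 1000], LHS − RHS is always positive; it is smallest at x = 0, where it equals 1:
x = 0: LHS = |0 + 3| = |3| = 3, RHS = 0 + 2 = 2; 3 ≠ 2 — holds
At the ends of the range:
x = -1000: LHS = |(-1000) + 3| = |-997| = 997, RHS = (-1000) + 2 = -998; 997 ≠ -998 — holds
x = 1000: LHS = |1000 + 3| = |1003| = 1003, RHS = 1000 + 2 = 1002; 1003 ≠ 1002 — holds
Hence LHS − RHS is never 0, i.e. the two sides are never equal, so the relation holds for every integer in [-1000, 1000].

No counterexample exists.

Answer: Always true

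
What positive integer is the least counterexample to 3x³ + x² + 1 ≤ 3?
Testing positive integers:
x = 1: LHS = 3·1³ + 1² + 1 = 5; 5 ≤ 3 — FAILS  ← smallest positive counterexample

Answer: x = 1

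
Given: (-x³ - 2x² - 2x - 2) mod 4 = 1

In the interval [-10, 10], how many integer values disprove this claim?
Counterexamples in [-10, 10]: {-10, -9, -8, -6, -5, -4, -2, -1, 0, 2, 3, 4, 6, 7, 8, 10}.

Counting them gives 16 values.

Answer: 16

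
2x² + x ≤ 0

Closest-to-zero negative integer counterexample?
Testing negative integers from -1 downward:
x = -1: LHS = 2·(-1)² + (-1) = 1; 1 ≤ 0 — FAILS  ← closest negative counterexample to 0

Answer: x = -1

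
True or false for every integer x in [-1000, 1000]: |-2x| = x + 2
The claim fails at x = 0:
x = 0: LHS = |-2·0| = |0| = 0, RHS = 0 + 2 = 2; 0 = 2 — FAILS

Because a single integer refutes it, the statement is false.

Answer: False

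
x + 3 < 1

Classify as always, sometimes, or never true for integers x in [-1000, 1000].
Holds at x = -3: LHS = (-3) + 3 = 0; 0 < 1 — holds
Fails at x = 0: LHS = 0 + 3 = 3; 3 < 1 — FAILS
It is satisfied by some integers in the range but not all.

Answer: Sometimes true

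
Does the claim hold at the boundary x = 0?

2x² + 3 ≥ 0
x = 0: LHS = 2·0² + 3 = 3; 3 ≥ 0 — holds

The relation is satisfied at x = 0.

Answer: Yes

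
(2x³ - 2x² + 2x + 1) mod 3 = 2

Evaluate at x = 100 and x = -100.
x = 100: LHS = (2·100³ - 2·100² + 2·100 + 1) mod 3 = 1980201 mod 3 = 0; 0 = 2 — FAILS
x = -100: LHS = (2·(-100)³ - 2·(-100)² + 2·(-100) + 1) mod 3 = (-2020199) mod 3 = 1; 1 = 2 — FAILS

Answer: No, fails for both x = 100 and x = -100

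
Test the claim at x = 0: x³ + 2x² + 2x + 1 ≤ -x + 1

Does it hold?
x = 0: LHS = 0³ + 2·0² + 2·0 + 1 = 1, RHS = -0 + 1 = 1; 1 ≤ 1 — holds

The relation is satisfied at x = 0.

Answer: Yes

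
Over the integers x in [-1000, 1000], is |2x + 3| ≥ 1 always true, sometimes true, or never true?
Over all integers in [-1000, 1000], LHS − RHS is smallest at x = -1, where it equals 0:
x = -1: LHS = |2·(-1) + 3| = |1| = 1; 1 ≥ 1 — holds
At the ends of the range:
x = -1000: LHS = |2·(-1000) + 3| = |-1997| = 1997; 1997 ≥ 1 — holds
x = 1000: LHS = |2·1000 + 3| = |2003| = 2003; 2003 ≥ 1 — holds
Hence LHS − RHS is never negative, i.e. LHS ≥ RHS throughout, so the relation holds for every integer in [-1000, 1000].

No counterexample exists.

Answer: Always true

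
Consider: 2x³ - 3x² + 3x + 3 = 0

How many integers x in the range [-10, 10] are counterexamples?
Counterexamples in [-10, 10]: {-10, -9, -8, -7, -6, -5, -4, -3, -2, -1, 0, 1, 2, 3, 4, 5, 6, 7, 8, 9, 10}.

Counting them gives 21 values.

Answer: 21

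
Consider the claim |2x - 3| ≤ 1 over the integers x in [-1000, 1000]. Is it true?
The claim fails at x = 0:
x = 0: LHS = |2·0 - 3| = |-3| = 3; 3 ≤ 1 — FAILS

Because a single integer refutes it, the statement is false.

Answer: False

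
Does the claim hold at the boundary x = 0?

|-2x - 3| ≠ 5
x = 0: LHS = |-2·0 - 3| = |-3| = 3; 3 ≠ 5 — holds

The relation is satisfied at x = 0.

Answer: Yes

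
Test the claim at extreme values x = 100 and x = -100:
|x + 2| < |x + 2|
x = 100: LHS = |100 + 2| = |102| = 102, RHS = |100 + 2| = |102| = 102; 102 < 102 — FAILS
x = -100: LHS = |(-100) + 2| = |-98| = 98, RHS = |(-100) + 2| = |-98| = 98; 98 < 98 — FAILS

Answer: No, fails for both x = 100 and x = -100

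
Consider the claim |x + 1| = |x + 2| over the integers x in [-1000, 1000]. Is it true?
The claim fails at x = 0:
x = 0: LHS = |0 + 1| = |1| = 1, RHS = |0 + 2| = |2| = 2; 1 = 2 — FAILS

Because a single integer refutes it, the statement is false.

Answer: False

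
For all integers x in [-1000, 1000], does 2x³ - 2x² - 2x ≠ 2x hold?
The claim fails at x = 0:
x = 0: LHS = 2·0³ - 2·0² - 2·0 = 0, RHS = 2·0 = 0; 0 ≠ 0 — FAILS

Because a single integer refutes it, the statement is false.

Answer: False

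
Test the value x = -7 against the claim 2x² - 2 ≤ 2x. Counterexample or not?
Substitute x = -7 into the relation:
x = -7: LHS = 2·(-7)² - 2 = 96, RHS = 2·(-7) = -14; 96 ≤ -14 — FAILS

Since the claim fails at x = -7, this value is a counterexample.

Answer: Yes, x = -7 is a counterexample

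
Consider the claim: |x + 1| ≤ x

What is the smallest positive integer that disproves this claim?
Testing positive integers:
x = 1: LHS = |1 + 1| = |2| = 2; 2 ≤ 1 — FAILS  ← smallest positive counterexample

Answer: x = 1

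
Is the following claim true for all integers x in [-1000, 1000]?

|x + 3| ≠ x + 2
Over all integers in [-1000, 1000], LHS − RHS is always positive; it is smallest at x = 0, where it equals 1:
x = 0: LHS = |0 + 3| = |3| = 3, RHS = 0 + 2 = 2; 3 ≠ 2 — holds
At the ends of the range:
x = -1000: LHS = |(-1000) + 3| = |-997| = 997, RHS = (-1000) + 2 = -998; 997 ≠ -998 — holds
x = 1000: LHS = |1000 + 3| = |1003| = 1003, RHS = 1000 + 2 = 1002; 1003 ≠ 1002 — holds
Hence LHS − RHS is never 0, i.e. the two sides are never equal, so the relation holds for every integer in [-1000, 1000].

No counterexample exists.

Answer: True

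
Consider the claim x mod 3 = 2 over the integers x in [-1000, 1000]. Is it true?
The claim fails at x = 0:
x = 0: LHS = 0 mod 3 = 0; 0 = 2 — FAILS

Because a single integer refutes it, the statement is false.

Answer: False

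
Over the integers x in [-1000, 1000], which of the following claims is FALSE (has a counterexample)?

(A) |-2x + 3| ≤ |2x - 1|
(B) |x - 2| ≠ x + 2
(A) x = 0: LHS = |-2·0 + 3| = |3| = 3, RHS = |2·0 - 1| = |-1| = 1; 3 ≤ 1 — FAILS
(B) x = 0: LHS = |0 - 2| = |-2| = 2, RHS = 0 + 2 = 2; 2 ≠ 2 — FAILS

Answer: Both A and B are false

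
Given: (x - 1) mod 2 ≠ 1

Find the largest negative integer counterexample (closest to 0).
Testing negative integers from -1 downward:
x = -1: LHS = ((-1) - 1) mod 2 = (-2) mod 2 = 0; 0 ≠ 1 — holds
x = -2: LHS = ((-2) - 1) mod 2 = (-3) mod 2 = 1; 1 ≠ 1 — FAILS  ← closest negative counterexample to 0

Answer: x = -2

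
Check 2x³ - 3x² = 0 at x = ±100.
x = 100: LHS = 2·100³ - 3·100² = 1970000; 1970000 = 0 — FAILS
x = -100: LHS = 2·(-100)³ - 3·(-100)² = -2030000; -2030000 = 0 — FAILS

Answer: No, fails for both x = 100 and x = -100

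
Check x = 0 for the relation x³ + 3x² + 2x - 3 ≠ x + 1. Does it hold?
x = 0: LHS = 0³ + 3·0² + 2·0 - 3 = -3, RHS = 0 + 1 = 1; -3 ≠ 1 — holds

The relation is satisfied at x = 0.

Answer: Yes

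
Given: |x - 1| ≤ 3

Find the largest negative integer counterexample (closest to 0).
Testing negative integers from -1 downward:
x = -1: LHS = |(-1) - 1| = |-2| = 2; 2 ≤ 3 — holds
x = -2: LHS = |(-2) - 1| = |-3| = 3; 3 ≤ 3 — holds
x = -3: LHS = |(-3) - 1| = |-4| = 4; 4 ≤ 3 — FAILS  ← closest negative counterexample to 0

Answer: x = -3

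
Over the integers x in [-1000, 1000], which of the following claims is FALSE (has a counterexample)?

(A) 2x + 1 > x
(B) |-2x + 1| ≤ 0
(A) x = -1: LHS = 2·(-1) + 1 = -1; -1 > -1 — FAILS
(B) x = 0: LHS = |-2·0 + 1| = |1| = 1; 1 ≤ 0 — FAILS

Answer: Both A and B are false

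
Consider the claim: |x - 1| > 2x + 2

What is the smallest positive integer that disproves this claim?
Testing positive integers:
x = 1: LHS = |1 - 1| = |0| = 0, RHS = 2·1 + 2 = 4; 0 > 4 — FAILS  ← smallest positive counterexample

Answer: x = 1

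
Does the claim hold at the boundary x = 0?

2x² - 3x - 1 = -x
x = 0: LHS = 2·0² - 3·0 - 1 = -1, RHS = -0 = 0; -1 = 0 — FAILS

The relation fails at x = 0, so x = 0 is a counterexample.

Answer: No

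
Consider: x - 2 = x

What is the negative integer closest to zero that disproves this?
Testing negative integers from -1 downward:
x = -1: LHS = (-1) - 2 = -3; -3 = -1 — FAILS  ← closest negative counterexample to 0

Answer: x = -1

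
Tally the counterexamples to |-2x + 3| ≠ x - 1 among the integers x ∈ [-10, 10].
Counterexamples in [-10, 10]: {2}.

Counting them gives 1 values.

Answer: 1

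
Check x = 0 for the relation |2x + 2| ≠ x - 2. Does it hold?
x = 0: LHS = |2·0 + 2| = |2| = 2, RHS = 0 - 2 = -2; 2 ≠ -2 — holds

The relation is satisfied at x = 0.

Answer: Yes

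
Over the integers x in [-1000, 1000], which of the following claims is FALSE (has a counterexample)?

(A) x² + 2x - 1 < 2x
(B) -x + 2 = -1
(A) x = 1: LHS = 1² + 2·1 - 1 = 2, RHS = 2·1 = 2; 2 < 2 — FAILS
(B) x = 0: LHS = -0 + 2 = 2; 2 = -1 — FAILS

Answer: Both A and B are false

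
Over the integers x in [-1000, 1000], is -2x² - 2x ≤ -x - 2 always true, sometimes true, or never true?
Holds at x = 1: LHS = -2·1² - 2·1 = -4, RHS = -1 - 2 = -3; -4 ≤ -3 — holds
Fails at x = 0: LHS = -2·0² - 2·0 = 0, RHS = -0 - 2 = -2; 0 ≤ -2 — FAILS
It is satisfied by some integers in the range but not all.

Answer: Sometimes true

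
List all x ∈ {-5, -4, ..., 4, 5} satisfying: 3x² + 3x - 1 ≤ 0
Holds for: {-1, 0}
Fails for: {-5, -4, -3, -2, 1, 2, 3, 4, 5}

Answer: {-1, 0}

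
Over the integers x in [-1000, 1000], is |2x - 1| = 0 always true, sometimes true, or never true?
Over all integers in [-1000, 1000], LHS − RHS is always positive; it is smallest at x = 0, where it equals 1:
x = 0: LHS = |2·0 - 1| = |-1| = 1; 1 = 0 — FAILS
At the ends of the range:
x = -1000: LHS = |2·(-1000) - 1| = |-2001| = 2001; 2001 = 0 — FAILS
x = 1000: LHS = |2·1000 - 1| = |1999| = 1999; 1999 = 0 — FAILS
Hence LHS − RHS is never 0, i.e. the two sides are never equal, so the claimed relation (=) fails for every integer in [-1000, 1000].

No integer in the range satisfies it.

Answer: Never true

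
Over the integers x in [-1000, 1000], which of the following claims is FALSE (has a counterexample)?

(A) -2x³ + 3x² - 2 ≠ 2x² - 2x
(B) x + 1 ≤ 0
(A) Track d = LHS − RHS over the integers in [-1000, 1000]. Equality would need d = 0, but d changes sign only between consecutive integers, jumping over 0:
x = -2: LHS = -2·(-2)³ + 3·(-2)² - 2 = 26, RHS = 2·(-2)² - 2·(-2) = 12; 26 ≠ 12 — holds  (d = 14)
x = -1: LHS = -2·(-1)³ + 3·(-1)² - 2 = 3, RHS = 2·(-1)² - 2·(-1) = 4; 3 ≠ 4 — holds  (d = -1)
Away from these crossings d keeps a constant sign, and checking every integer in [-1000, 1000] confirms d ≠ 0 throughout. Hence the two sides are never equal, so the relation holds for every integer in [-1000, 1000].

(B) x = 0: LHS = 0 + 1 = 1; 1 ≤ 0 — FAILS

Only (B) has a counterexample.

Answer: B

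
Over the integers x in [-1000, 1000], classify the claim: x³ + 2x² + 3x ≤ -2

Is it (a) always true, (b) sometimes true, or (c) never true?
Holds at x = -1: LHS = (-1)³ + 2·(-1)² + 3·(-1) = -2; -2 ≤ -2 — holds
Fails at x = 0: LHS = 0³ + 2·0² + 3·0 = 0; 0 ≤ -2 — FAILS
It is satisfied by some integers in the range but not all.

Answer: Sometimes true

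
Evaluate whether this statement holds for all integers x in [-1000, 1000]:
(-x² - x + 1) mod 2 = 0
The claim fails at x = 0:
x = 0: LHS = (-0² - 0 + 1) mod 2 = 1 mod 2 = 1; 1 = 0 — FAILS

Because a single integer refutes it, the statement is false.

Answer: False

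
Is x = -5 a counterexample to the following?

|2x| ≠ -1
Substitute x = -5 into the relation:
x = -5: LHS = |2·(-5)| = |-10| = 10; 10 ≠ -1 — holds

The relation holds at x = -5, so it is not a counterexample.

Answer: No, x = -5 is not a counterexample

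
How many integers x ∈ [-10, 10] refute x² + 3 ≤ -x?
Counterexamples in [-10, 10]: {-10, -9, -8, -7, -6, -5, -4, -3, -2, -1, 0, 1, 2, 3, 4, 5, 6, 7, 8, 9, 10}.

Counting them gives 21 values.

Answer: 21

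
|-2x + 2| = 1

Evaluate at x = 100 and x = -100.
x = 100: LHS = |-2·100 + 2| = |-198| = 198; 198 = 1 — FAILS
x = -100: LHS = |-2·(-100) + 2| = |202| = 202; 202 = 1 — FAILS

Answer: No, fails for both x = 100 and x = -100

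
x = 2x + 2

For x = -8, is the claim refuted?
Substitute x = -8 into the relation:
x = -8: RHS = 2·(-8) + 2 = -14; -8 = -14 — FAILS

Since the claim fails at x = -8, this value is a counterexample.

Answer: Yes, x = -8 is a counterexample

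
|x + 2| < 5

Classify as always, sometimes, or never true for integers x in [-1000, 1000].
Holds at x = 0: LHS = |0 + 2| = |2| = 2; 2 < 5 — holds
Fails at x = 3: LHS = |3 + 2| = |5| = 5; 5 < 5 — FAILS
It is satisfied by some integers in the range but not all.

Answer: Sometimes true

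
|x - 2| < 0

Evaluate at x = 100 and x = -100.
x = 100: LHS = |100 - 2| = |98| = 98; 98 < 0 — FAILS
x = -100: LHS = |(-100) - 2| = |-102| = 102; 102 < 0 — FAILS

Answer: No, fails for both x = 100 and x = -100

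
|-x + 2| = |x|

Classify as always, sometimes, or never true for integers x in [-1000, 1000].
Holds at x = 1: LHS = |-1 + 2| = |1| = 1, RHS = |1| = 1; 1 = 1 — holds
Fails at x = 0: LHS = |-0 + 2| = |2| = 2, RHS = |0| = 0; 2 = 0 — FAILS
It is satisfied by some integers in the range but not all.

Answer: Sometimes true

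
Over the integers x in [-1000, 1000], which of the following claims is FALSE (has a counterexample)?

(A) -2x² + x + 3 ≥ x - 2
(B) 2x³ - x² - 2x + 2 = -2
(A) x = 2: LHS = -2·2² + 2 + 3 = -3, RHS = 2 - 2 = 0; -3 ≥ 0 — FAILS
(B) x = 0: LHS = 2·0³ - 0² - 2·0 + 2 = 2; 2 = -2 — FAILS

Answer: Both A and B are false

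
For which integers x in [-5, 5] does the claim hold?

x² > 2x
Holds for: {-5, -4, -3, -2, -1, 3, 4, 5}
Fails for: {0, 1, 2}

Answer: {-5, -4, -3, -2, -1, 3, 4, 5}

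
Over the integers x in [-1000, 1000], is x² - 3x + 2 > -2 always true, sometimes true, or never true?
Over all integers in [-1000, 1000], LHS − RHS is smallest at x = 1, where it equals 2:
x = 1: LHS = 1² - 3·1 + 2 = 0; 0 > -2 — holds
At the ends of the range:
x = -1000: LHS = (-1000)² - 3·(-1000) + 2 = 1003002; 1003002 > -2 — holds
x = 1000: LHS = 1000² - 3·1000 + 2 = 997002; 997002 > -2 — holds
Hence LHS − RHS is never zero or negative, i.e. LHS > RHS throughout, so the relation holds for every integer in [-1000, 1000].

No counterexample exists.

Answer: Always true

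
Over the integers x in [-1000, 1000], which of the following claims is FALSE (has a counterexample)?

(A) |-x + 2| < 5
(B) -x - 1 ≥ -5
(A) x = -3: LHS = |-(-3) + 2| = |5| = 5; 5 < 5 — FAILS
(B) x = 5: LHS = -5 - 1 = -6; -6 ≥ -5 — FAILS

Answer: Both A and B are false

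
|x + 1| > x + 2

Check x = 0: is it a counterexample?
Substitute x = 0 into the relation:
x = 0: LHS = |0 + 1| = |1| = 1, RHS = 0 + 2 = 2; 1 > 2 — FAILS

Since the claim fails at x = 0, this value is a counterexample.

Answer: Yes, x = 0 is a counterexample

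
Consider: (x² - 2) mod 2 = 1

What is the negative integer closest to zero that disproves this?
Testing negative integers from -1 downward:
x = -1: LHS = ((-1)² - 2) mod 2 = (-1) mod 2 = 1; 1 = 1 — holds
x = -2: LHS = ((-2)² - 2) mod 2 = 2 mod 2 = 0; 0 = 1 — FAILS  ← closest negative counterexample to 0

Answer: x = -2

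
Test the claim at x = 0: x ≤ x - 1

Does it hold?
x = 0: RHS = 0 - 1 = -1; 0 ≤ -1 — FAILS

The relation fails at x = 0, so x = 0 is a counterexample.

Answer: No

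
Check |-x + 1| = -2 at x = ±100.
x = 100: LHS = |-100 + 1| = |-99| = 99; 99 = -2 — FAILS
x = -100: LHS = |-(-100) + 1| = |101| = 101; 101 = -2 — FAILS

Answer: No, fails for both x = 100 and x = -100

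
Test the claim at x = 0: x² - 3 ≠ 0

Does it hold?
x = 0: LHS = 0² - 3 = -3; -3 ≠ 0 — holds

The relation is satisfied at x = 0.

Answer: Yes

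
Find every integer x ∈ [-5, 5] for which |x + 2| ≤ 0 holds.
Holds for: {-2}
Fails for: {-5, -4, -3, -1, 0, 1, 2, 3, 4, 5}

Answer: {-2}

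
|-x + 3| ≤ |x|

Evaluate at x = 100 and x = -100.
x = 100: LHS = |-100 + 3| = |-97| = 97, RHS = |100| = 100; 97 ≤ 100 — holds
x = -100: LHS = |-(-100) + 3| = |103| = 103, RHS = |-100| = 100; 103 ≤ 100 — FAILS

Answer: Partially: holds for x = 100, fails for x = -100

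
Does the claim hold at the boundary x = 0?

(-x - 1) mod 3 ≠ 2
x = 0: LHS = (-0 - 1) mod 3 = (-1) mod 3 = 2; 2 ≠ 2 — FAILS

The relation fails at x = 0, so x = 0 is a counterexample.

Answer: No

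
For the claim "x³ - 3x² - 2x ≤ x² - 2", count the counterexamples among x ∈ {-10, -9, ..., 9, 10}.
Counterexamples in [-10, 10]: {0, 5, 6, 7, 8, 9, 10}.

Counting them gives 7 values.

Answer: 7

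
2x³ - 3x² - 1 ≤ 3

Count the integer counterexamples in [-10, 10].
Counterexamples in [-10, 10]: {3, 4, 5, 6, 7, 8, 9, 10}.

Counting them gives 8 values.

Answer: 8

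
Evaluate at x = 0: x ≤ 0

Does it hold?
x = 0: 0 ≤ 0 — holds

The relation is satisfied at x = 0.

Answer: Yes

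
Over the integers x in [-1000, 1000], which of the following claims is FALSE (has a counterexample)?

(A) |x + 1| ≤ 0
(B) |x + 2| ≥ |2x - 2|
(A) x = 0: LHS = |0 + 1| = |1| = 1; 1 ≤ 0 — FAILS
(B) x = -1: LHS = |(-1) + 2| = |1| = 1, RHS = |2·(-1) - 2| = |-4| = 4; 1 ≥ 4 — FAILS

Answer: Both A and B are false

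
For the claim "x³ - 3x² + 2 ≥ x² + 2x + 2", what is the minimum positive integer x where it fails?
Testing positive integers:
x = 1: LHS = 1³ - 3·1² + 2 = 0, RHS = 1² + 2·1 + 2 = 5; 0 ≥ 5 — FAILS  ← smallest positive counterexample

Answer: x = 1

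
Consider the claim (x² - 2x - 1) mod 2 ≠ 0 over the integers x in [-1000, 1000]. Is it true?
The claim fails at x = 1:
x = 1: LHS = (1² - 2·1 - 1) mod 2 = (-2) mod 2 = 0; 0 ≠ 0 — FAILS

Because a single integer refutes it, the statement is false.

Answer: False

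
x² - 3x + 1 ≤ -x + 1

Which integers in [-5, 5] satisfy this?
Holds for: {0, 1, 2}
Fails for: {-5, -4, -3, -2, -1, 3, 4, 5}

Answer: {0, 1, 2}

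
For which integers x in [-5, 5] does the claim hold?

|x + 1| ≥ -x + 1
Holds for: {0, 1, 2, 3, 4, 5}
Fails for: {-5, -4, -3, -2, -1}

Answer: {0, 1, 2, 3, 4, 5}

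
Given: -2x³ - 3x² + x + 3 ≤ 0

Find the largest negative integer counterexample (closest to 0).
Testing negative integers from -1 downward:
x = -1: LHS = -2·(-1)³ - 3·(-1)² + (-1) + 3 = 1; 1 ≤ 0 — FAILS  ← closest negative counterexample to 0

Answer: x = -1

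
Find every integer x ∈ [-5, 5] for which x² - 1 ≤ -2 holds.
Over all integers in [-5, 5], LHS − RHS is smallest at x = 0, where it equals 1:
x = 0: LHS = 0² - 1 = -1; -1 ≤ -2 — FAILS
At the ends of the range:
x = -5: LHS = (-5)² - 1 = 24; 24 ≤ -2 — FAILS
x = 5: LHS = 5² - 1 = 24; 24 ≤ -2 — FAILS
Hence LHS − RHS is never zero or negative, i.e. LHS > RHS throughout, so the claimed relation (≤) fails for every integer in [-5, 5].

Answer: None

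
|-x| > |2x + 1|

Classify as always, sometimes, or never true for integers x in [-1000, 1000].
Over all integers in [-1000, 1000], LHS − RHS is largest at x = -1, where it equals 0:
x = -1: LHS = |-(-1)| = |1| = 1, RHS = |2·(-1) + 1| = |-1| = 1; 1 > 1 — FAILS
At the ends of the range:
x = -1000: LHS = |-(-1000)| = |1000| = 1000, RHS = |2·(-1000) + 1| = |-1999| = 1999; 1000 > 1999 — FAILS
x = 1000: LHS = |-1000| = 1000, RHS = |2·1000 + 1| = |2001| = 2001; 1000 > 2001 — FAILS
Hence LHS − RHS is never positive, i.e. LHS ≤ RHS throughout, so the claimed relation (>) fails for every integer in [-1000, 1000].

No integer in the range satisfies it.

Answer: Never true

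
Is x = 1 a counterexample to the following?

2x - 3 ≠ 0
Substitute x = 1 into the relation:
x = 1: LHS = 2·1 - 3 = -1; -1 ≠ 0 — holds

The relation holds at x = 1, so it is not a counterexample.

Answer: No, x = 1 is not a counterexample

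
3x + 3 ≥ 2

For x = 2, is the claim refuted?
Substitute x = 2 into the relation:
x = 2: LHS = 3·2 + 3 = 9; 9 ≥ 2 — holds

The claim holds here, so x = 2 is not a counterexample. (A counterexample exists elsewhere, e.g. x = -1.)

Answer: No, x = 2 is not a counterexample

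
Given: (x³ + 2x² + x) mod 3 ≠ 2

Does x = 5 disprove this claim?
Substitute x = 5 into the relation:
x = 5: LHS = (5³ + 2·5² + 5) mod 3 = 180 mod 3 = 0; 0 ≠ 2 — holds

The relation holds at x = 5, so it is not a counterexample.

Answer: No, x = 5 is not a counterexample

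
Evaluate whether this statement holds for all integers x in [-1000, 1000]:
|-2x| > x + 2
The claim fails at x = 0:
x = 0: LHS = |-2·0| = |0| = 0, RHS = 0 + 2 = 2; 0 > 2 — FAILS

Because a single integer refutes it, the statement is false.

Answer: False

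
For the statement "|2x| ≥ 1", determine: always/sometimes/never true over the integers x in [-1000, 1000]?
Holds at x = 1: LHS = |2·1| = |2| = 2; 2 ≥ 1 — holds
Fails at x = 0: LHS = |2·0| = |0| = 0; 0 ≥ 1 — FAILS
It is satisfied by some integers in the range but not all.

Answer: Sometimes true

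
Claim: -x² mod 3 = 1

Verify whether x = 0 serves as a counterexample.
Substitute x = 0 into the relation:
x = 0: LHS = (-0²) mod 3 = 0 mod 3 = 0; 0 = 1 — FAILS

Since the claim fails at x = 0, this value is a counterexample.

Answer: Yes, x = 0 is a counterexample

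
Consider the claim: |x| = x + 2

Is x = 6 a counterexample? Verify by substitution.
Substitute x = 6 into the relation:
x = 6: LHS = |6| = 6, RHS = 6 + 2 = 8; 6 = 8 — FAILS

Since the claim fails at x = 6, this value is a counterexample.

Answer: Yes, x = 6 is a counterexample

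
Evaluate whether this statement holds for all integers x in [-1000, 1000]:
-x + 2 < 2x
The claim fails at x = 0:
x = 0: LHS = -0 + 2 = 2, RHS = 2·0 = 0; 2 < 0 — FAILS

Because a single integer refutes it, the statement is false.

Answer: False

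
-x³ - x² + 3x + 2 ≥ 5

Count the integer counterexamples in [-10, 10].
Counterexamples in [-10, 10]: {-2, -1, 0, 1, 2, 3, 4, 5, 6, 7, 8, 9, 10}.

Counting them gives 13 values.

Answer: 13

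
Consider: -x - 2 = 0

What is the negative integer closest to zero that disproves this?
Testing negative integers from -1 downward:
x = -1: LHS = -(-1) - 2 = -1; -1 = 0 — FAILS  ← closest negative counterexample to 0

Answer: x = -1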